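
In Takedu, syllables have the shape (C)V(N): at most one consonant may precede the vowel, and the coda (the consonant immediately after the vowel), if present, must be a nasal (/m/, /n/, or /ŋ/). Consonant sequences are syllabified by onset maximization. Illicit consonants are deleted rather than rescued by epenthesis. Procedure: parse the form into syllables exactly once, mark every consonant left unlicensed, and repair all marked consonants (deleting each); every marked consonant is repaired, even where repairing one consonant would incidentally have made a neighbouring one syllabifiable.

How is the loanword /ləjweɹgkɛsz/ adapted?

The consonants /j/, /ɹ/, /g/, /s/, /z/ cannot be parsed into a legal (C)V(N) syllable (only a nasal (/m/, /n/, or /ŋ/) is licensed in coda position; onsets are limited to one consonant).
Deletion applies to /j/, /ɹ/, /g/, /s/, /z/.

ləwekɛ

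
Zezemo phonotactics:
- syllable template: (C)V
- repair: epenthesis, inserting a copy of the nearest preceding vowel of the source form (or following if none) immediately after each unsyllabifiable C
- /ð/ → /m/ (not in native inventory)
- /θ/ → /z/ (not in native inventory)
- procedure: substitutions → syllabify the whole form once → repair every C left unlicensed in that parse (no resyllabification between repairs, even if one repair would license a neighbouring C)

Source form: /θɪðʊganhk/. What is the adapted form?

zɪmʊganahaka

Substitution: /θ/ → /z/, /ð/ → /m/, giving /zɪmʊganhk/.
Under (C)V, the unsyllabifiable consonants are /n/, /h/, /k/ (no codas are permitted; onsets are limited to one consonant).
Inserting the epenthetic vowel yields /n/ → /na/, /h/ → /ha/, /k/ → /ka/.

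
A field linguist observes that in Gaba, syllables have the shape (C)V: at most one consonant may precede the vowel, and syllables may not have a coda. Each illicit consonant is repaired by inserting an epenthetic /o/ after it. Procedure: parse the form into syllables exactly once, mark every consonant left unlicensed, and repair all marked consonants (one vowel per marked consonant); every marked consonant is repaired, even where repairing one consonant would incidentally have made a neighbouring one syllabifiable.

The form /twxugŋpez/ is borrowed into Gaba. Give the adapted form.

Syllabifying with onset maximization leaves /t/, /w/, /g/, /ŋ/, /z/ stranded (no codas are permitted; onsets are limited to one consonant).
Each unlicensed consonant becomes the onset of a new syllable: /t/ → /to/, /w/ → /wo/, /g/ → /go/, /ŋ/ → /ŋo/, /z/ → /zo/.

towoxugoŋopezo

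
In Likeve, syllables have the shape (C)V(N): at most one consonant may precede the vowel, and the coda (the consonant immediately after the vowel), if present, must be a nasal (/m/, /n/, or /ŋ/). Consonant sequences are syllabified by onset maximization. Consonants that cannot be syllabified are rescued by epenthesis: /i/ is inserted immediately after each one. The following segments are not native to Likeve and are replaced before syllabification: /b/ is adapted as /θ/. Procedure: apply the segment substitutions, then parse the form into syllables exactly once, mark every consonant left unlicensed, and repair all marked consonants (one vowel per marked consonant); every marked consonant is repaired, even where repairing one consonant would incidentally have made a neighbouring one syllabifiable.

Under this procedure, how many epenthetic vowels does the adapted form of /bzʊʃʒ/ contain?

3

After substitution the input is /θzʊʃʒ/.
The unsyllabifiable consonants are /θ/, /ʃ/, /ʒ/; each receives one epenthetic vowel.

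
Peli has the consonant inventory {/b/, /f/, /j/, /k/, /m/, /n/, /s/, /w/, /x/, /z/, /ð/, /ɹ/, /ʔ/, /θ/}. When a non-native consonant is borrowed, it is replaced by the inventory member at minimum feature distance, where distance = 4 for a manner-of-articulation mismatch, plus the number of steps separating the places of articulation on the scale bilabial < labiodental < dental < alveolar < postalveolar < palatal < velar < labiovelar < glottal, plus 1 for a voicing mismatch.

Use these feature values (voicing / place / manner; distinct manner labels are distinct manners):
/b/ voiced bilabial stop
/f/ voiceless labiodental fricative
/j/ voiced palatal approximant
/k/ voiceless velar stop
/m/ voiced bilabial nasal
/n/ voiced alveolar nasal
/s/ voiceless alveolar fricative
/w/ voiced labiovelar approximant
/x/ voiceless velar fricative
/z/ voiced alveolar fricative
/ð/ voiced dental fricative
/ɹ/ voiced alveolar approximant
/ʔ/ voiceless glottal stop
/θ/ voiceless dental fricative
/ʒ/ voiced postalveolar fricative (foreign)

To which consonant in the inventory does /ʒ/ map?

z

/z/ is closest: same manner (fricative), place distance 1 (postalveolar→alveolar), same voicing; total 1. Next closest is /s/ at distance 2.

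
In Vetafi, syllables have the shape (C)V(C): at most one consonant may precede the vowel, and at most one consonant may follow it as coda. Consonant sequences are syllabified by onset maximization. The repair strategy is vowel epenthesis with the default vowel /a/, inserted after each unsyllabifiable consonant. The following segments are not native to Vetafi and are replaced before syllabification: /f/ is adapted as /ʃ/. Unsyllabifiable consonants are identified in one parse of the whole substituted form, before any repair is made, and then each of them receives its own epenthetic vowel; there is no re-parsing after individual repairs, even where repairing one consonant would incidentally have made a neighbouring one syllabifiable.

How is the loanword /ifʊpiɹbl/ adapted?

Substitution: /f/ → /ʃ/, giving /iʃʊpiɹbl/.
The consonants /b/, /l/ cannot be parsed into a legal (C)V(C) syllable (at most one coda consonant is licensed; onsets are limited to one consonant).
Each unlicensed consonant becomes the onset of a new syllable: /b/ → /ba/, /l/ → /la/.

iʃʊpiɹbala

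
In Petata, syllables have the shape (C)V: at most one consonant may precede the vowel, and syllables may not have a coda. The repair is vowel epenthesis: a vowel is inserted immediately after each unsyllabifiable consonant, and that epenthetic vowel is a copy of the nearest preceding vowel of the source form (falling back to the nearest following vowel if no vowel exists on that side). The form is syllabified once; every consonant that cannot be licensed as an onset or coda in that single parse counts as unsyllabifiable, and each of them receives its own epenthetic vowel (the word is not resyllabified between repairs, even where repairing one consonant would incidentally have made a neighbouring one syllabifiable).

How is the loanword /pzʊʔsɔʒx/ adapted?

pʊzʊʔʊsɔʒɔxɔ

The consonants /p/, /ʔ/, /ʒ/, /x/ cannot be parsed into a legal (C)V syllable (no codas are permitted; onsets are limited to one consonant).
Epenthesis after each stranded consonant: /p/ → /pʊ/, /ʔ/ → /ʔʊ/, /ʒ/ → /ʒɔ/, /x/ → /xɔ/.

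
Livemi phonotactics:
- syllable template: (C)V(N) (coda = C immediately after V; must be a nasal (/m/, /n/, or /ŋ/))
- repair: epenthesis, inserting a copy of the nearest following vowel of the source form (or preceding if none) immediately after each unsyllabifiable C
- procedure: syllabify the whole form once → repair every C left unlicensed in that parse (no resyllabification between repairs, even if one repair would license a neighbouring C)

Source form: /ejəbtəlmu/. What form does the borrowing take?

The consonants /b/, /l/ cannot be parsed into a legal (C)V(N) syllable (only a nasal (/m/, /n/, or /ŋ/) is licensed in coda position; onsets are limited to one consonant).
Epenthesis after each stranded consonant: /b/ → /bə/, /l/ → /lu/.

ejəbətəlumu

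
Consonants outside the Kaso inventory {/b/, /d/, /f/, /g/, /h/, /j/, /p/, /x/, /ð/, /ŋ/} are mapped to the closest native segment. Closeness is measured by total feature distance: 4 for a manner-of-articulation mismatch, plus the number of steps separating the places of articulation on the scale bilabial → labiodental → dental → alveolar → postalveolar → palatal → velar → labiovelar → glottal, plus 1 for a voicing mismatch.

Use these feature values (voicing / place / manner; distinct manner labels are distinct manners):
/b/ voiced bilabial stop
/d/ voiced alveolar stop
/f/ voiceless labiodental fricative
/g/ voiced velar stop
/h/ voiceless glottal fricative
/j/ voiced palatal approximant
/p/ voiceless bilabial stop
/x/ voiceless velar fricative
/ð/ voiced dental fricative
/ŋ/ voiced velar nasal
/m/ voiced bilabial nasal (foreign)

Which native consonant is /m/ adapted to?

b

/b/ is closest: manner differs (nasal→stop, +4), place distance 0 (bilabial→bilabial), same voicing; total 4. Next closest is /p/ at distance 5.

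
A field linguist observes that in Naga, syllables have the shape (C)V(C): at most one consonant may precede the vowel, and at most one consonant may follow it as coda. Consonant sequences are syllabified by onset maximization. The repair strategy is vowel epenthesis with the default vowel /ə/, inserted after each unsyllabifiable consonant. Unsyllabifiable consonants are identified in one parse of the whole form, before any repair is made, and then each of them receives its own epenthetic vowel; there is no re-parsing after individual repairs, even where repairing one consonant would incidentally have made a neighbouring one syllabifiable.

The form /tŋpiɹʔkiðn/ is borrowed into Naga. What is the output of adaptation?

Under (C)V(C), the unsyllabifiable consonants are /t/, /ŋ/, /ʔ/, /n/ (at most one coda consonant is licensed; onsets are limited to one consonant).
Each unlicensed consonant becomes the onset of a new syllable: /t/ → /tə/, /ŋ/ → /ŋə/, /ʔ/ → /ʔə/, /n/ → /nə/.

təŋəpiɹʔəkiðnə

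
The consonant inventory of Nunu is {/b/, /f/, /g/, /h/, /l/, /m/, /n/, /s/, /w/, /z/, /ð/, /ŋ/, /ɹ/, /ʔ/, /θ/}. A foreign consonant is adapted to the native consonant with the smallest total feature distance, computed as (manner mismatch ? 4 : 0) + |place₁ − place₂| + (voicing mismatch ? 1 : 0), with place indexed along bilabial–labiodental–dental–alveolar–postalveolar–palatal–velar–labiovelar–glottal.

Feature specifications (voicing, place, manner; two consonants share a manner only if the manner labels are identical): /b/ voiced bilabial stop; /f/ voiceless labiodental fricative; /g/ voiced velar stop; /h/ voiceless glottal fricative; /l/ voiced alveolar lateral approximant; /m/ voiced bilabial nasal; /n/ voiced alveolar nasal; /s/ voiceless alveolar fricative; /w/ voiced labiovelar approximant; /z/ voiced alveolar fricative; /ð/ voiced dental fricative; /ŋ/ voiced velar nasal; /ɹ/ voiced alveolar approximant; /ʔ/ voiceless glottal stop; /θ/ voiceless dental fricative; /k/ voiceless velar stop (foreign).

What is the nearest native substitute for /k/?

/g/ is closest: same manner (stop), place distance 0 (velar→velar), voicing differs (+1); total 1. Next closest is /ʔ/ at distance 2.

g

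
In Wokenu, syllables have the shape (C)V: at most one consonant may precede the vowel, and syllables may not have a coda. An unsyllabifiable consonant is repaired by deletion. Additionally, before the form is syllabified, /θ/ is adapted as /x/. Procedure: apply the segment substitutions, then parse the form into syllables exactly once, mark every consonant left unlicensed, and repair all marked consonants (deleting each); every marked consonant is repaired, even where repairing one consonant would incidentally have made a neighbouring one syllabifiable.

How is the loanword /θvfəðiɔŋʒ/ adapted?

Substitution: /θ/ → /x/, giving /xvfəðiɔŋʒ/.
Syllabifying with onset maximization leaves /x/, /v/, /ŋ/, /ʒ/ stranded (no codas are permitted; onsets are limited to one consonant).
Each unlicensed consonant is deleted: /x/, /v/, /ŋ/, /ʒ/.

fəðiɔ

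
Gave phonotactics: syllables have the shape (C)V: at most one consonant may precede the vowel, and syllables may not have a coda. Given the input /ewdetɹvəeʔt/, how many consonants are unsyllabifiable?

5

Under (C)V, the unsyllabifiable consonants are /w/, /t/, /ɹ/, /ʔ/, /t/ (no codas are permitted; onsets are limited to one consonant).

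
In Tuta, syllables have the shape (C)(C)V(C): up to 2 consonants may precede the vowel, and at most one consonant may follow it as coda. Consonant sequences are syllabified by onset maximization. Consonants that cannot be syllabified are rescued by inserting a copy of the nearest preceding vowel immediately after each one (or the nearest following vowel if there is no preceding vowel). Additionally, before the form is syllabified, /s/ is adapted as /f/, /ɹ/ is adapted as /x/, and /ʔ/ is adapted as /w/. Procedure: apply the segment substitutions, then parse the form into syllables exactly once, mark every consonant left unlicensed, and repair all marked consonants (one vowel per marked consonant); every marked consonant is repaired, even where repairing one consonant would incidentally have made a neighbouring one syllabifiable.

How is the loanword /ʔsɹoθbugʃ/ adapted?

Substitution: /ʔ/ → /w/, /s/ → /f/, /ɹ/ → /x/, giving /wfxoθbugʃ/.
The consonants /w/, /ʃ/ cannot be parsed into a legal (C)(C)V(C) syllable (at most one coda consonant is licensed; onsets may contain at most 2 consonants).
Each unlicensed consonant becomes the onset of a new syllable: /w/ → /wo/, /ʃ/ → /ʃu/.

wofxoθbugʃu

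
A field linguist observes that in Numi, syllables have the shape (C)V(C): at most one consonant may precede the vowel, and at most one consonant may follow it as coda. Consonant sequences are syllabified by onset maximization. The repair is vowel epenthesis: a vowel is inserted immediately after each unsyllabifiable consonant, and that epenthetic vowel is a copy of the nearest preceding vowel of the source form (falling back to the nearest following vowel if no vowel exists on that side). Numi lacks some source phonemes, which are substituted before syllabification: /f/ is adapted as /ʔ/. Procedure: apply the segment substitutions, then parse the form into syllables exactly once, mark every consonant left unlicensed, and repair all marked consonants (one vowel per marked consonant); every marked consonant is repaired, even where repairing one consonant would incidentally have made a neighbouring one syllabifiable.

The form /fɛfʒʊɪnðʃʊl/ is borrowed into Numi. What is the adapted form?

Substitution: /f/ → /ʔ/, giving /ʔɛʔʒʊɪnðʃʊl/.
The consonants /ð/ cannot be parsed into a legal (C)V(C) syllable (at most one coda consonant is licensed; onsets are limited to one consonant).
Inserting the epenthetic vowel yields /ð/ → /ðɪ/.

ʔɛʔʒʊɪnðɪʃʊl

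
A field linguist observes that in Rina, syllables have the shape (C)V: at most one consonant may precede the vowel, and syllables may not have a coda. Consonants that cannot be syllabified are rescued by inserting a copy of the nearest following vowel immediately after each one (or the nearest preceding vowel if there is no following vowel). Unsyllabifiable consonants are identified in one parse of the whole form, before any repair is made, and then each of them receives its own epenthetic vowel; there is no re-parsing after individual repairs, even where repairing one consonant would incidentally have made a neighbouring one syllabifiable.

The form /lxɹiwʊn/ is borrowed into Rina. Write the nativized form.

Syllabifying with onset maximization leaves /l/, /x/, /n/ stranded (no codas are permitted; onsets are limited to one consonant).
Inserting the epenthetic vowel yields /l/ → /li/, /x/ → /xi/, /n/ → /nʊ/.

lixiɹiwʊnʊ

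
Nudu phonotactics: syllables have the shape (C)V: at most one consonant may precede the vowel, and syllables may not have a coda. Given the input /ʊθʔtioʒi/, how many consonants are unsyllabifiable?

Under (C)V, the unsyllabifiable consonants are /θ/, /ʔ/ (no codas are permitted; onsets are limited to one consonant).

2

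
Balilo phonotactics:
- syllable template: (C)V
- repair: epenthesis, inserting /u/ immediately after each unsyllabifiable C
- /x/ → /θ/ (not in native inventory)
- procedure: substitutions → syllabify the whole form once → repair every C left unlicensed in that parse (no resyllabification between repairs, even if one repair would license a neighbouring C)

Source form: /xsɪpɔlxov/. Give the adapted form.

Substitution: /x/ → /θ/, giving /θsɪpɔlθov/.
Syllabifying with onset maximization leaves /θ/, /l/, /v/ stranded (no codas are permitted; onsets are limited to one consonant).
Each unlicensed consonant becomes the onset of a new syllable: /θ/ → /θu/, /l/ → /lu/, /v/ → /vu/.

θusɪpɔluθovu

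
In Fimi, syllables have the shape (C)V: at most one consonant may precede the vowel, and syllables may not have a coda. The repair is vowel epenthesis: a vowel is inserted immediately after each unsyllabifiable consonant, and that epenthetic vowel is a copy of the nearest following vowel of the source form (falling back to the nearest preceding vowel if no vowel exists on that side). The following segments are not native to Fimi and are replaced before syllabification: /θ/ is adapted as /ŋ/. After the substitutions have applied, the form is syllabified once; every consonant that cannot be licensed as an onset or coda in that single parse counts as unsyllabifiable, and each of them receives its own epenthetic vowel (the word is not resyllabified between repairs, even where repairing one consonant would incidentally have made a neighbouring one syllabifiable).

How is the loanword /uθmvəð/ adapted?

Substitution: /θ/ → /ŋ/, giving /uŋmvəð/.
Under (C)V, the unsyllabifiable consonants are /ŋ/, /m/, /ð/ (no codas are permitted; onsets are limited to one consonant).
Inserting the epenthetic vowel yields /ŋ/ → /ŋə/, /m/ → /mə/, /ð/ → /ðə/.

uŋəməvəðə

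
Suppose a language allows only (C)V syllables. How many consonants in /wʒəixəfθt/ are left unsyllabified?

4

Under (C)V, the unsyllabifiable consonants are /w/, /f/, /θ/, /t/ (no codas are permitted; onsets are limited to one consonant).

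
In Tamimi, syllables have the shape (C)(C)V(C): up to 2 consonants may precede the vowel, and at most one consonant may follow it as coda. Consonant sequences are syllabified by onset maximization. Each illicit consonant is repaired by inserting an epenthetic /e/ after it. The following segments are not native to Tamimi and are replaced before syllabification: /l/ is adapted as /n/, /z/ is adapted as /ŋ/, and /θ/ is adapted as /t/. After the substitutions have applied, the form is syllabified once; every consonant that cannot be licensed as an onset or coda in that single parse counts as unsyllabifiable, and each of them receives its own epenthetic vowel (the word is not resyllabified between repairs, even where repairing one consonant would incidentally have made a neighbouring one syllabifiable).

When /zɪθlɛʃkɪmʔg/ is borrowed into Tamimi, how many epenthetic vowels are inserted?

After substitution the input is /ŋɪtnɛʃkɪmʔg/.
The unsyllabifiable consonants are /ʔ/, /g/; each receives one epenthetic vowel.

2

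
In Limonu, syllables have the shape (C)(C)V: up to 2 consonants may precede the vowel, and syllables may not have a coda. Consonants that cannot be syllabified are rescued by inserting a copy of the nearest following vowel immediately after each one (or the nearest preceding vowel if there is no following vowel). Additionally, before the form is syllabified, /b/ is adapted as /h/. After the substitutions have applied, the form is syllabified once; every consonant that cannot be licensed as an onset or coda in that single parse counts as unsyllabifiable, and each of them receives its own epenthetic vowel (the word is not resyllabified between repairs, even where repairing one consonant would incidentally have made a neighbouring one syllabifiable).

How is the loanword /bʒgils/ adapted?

Substitution: /b/ → /h/, giving /hʒgils/.
The consonants /h/, /l/, /s/ cannot be parsed into a legal (C)(C)V syllable (no codas are permitted; onsets may contain at most 2 consonants).
Inserting the epenthetic vowel yields /h/ → /hi/, /l/ → /li/, /s/ → /si/.

hiʒgilisi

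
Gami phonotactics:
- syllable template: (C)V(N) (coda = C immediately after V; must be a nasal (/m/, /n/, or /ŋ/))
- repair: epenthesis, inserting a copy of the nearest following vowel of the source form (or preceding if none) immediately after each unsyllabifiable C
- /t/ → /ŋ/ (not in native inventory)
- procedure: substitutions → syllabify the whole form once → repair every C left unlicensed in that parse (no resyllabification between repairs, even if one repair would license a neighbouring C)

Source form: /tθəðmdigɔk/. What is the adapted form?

Substitution: /t/ → /ŋ/, giving /ŋθəðmdigɔk/.
The consonants /ŋ/, /ð/, /m/, /k/ cannot be parsed into a legal (C)V(N) syllable (only a nasal (/m/, /n/, or /ŋ/) is licensed in coda position; onsets are limited to one consonant).
Each unlicensed consonant becomes the onset of a new syllable: /ŋ/ → /ŋə/, /ð/ → /ði/, /m/ → /mi/, /k/ → /kɔ/.

ŋəθəðimidigɔkɔ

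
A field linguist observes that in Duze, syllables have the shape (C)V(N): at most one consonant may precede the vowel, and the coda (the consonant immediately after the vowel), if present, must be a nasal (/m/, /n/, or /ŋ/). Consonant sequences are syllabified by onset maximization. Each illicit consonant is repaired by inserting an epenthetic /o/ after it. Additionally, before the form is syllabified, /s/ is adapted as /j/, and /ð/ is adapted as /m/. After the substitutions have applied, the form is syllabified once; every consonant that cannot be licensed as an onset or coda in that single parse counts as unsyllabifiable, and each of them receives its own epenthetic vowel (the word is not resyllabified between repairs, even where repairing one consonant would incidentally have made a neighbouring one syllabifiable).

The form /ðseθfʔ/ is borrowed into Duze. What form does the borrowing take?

Substitution: /ð/ → /m/, /s/ → /j/, giving /mjeθfʔ/.
Syllabifying with onset maximization leaves /m/, /θ/, /f/, /ʔ/ stranded (only a nasal (/m/, /n/, or /ŋ/) is licensed in coda position; onsets are limited to one consonant).
Inserting the epenthetic vowel yields /m/ → /mo/, /θ/ → /θo/, /f/ → /fo/, /ʔ/ → /ʔo/.

mojeθofoʔo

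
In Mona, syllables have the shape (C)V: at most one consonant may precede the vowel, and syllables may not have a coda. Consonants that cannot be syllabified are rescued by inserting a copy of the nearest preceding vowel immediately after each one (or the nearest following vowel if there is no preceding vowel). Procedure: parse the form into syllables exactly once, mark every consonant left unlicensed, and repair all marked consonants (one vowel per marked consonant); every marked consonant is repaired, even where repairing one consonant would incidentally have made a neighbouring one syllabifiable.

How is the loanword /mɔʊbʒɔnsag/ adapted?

mɔʊbʊʒɔnɔsaga

Under (C)V, the unsyllabifiable consonants are /b/, /n/, /g/ (no codas are permitted; onsets are limited to one consonant).
Each unlicensed consonant becomes the onset of a new syllable: /b/ → /bʊ/, /n/ → /nɔ/, /g/ → /ga/.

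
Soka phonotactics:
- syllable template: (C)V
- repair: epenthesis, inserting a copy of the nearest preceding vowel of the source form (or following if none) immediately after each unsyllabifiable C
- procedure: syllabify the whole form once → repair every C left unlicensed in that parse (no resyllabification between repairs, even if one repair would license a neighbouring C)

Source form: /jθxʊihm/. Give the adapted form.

Syllabifying with onset maximization leaves /j/, /θ/, /h/, /m/ stranded (no codas are permitted; onsets are limited to one consonant).
Epenthesis after each stranded consonant: /j/ → /jʊ/, /θ/ → /θʊ/, /h/ → /hi/, /m/ → /mi/.

jʊθʊxʊihimi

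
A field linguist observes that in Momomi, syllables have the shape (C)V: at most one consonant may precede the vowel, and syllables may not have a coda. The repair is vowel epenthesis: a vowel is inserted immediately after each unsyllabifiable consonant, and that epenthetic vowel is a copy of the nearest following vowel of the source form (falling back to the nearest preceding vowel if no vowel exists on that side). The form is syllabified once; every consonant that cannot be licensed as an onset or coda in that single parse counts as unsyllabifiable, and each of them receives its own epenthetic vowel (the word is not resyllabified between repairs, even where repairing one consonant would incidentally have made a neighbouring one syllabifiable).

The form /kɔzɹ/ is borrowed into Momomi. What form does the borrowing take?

Under (C)V, the unsyllabifiable consonants are /z/, /ɹ/ (no codas are permitted; onsets are limited to one consonant).
Epenthesis after each stranded consonant: /z/ → /zɔ/, /ɹ/ → /ɹɔ/.

kɔzɔɹɔ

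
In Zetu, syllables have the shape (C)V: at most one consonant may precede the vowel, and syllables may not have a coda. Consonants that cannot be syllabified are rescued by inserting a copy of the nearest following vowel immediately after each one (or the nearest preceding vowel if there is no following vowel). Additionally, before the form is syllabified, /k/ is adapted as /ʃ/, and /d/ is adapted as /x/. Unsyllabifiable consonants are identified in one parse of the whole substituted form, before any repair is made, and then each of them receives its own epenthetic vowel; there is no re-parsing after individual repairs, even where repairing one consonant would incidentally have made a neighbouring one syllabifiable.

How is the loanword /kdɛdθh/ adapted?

ʃɛxɛxɛθɛhɛ

Substitution: /k/ → /ʃ/, /d/ → /x/, giving /ʃxɛxθh/.
Under (C)V, the unsyllabifiable consonants are /ʃ/, /x/, /θ/, /h/ (no codas are permitted; onsets are limited to one consonant).
Inserting the epenthetic vowel yields /ʃ/ → /ʃɛ/, /x/ → /xɛ/, /θ/ → /θɛ/, /h/ → /hɛ/.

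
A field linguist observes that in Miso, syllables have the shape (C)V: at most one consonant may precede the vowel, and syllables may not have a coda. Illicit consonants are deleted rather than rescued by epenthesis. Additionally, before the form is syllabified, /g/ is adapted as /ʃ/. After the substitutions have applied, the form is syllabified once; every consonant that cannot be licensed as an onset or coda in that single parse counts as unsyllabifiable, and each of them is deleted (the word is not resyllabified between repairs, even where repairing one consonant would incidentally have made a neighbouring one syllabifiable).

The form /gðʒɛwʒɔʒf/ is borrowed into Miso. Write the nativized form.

ʒɛʒɔ

Substitution: /g/ → /ʃ/, giving /ʃðʒɛwʒɔʒf/.
Under (C)V, the unsyllabifiable consonants are /ʃ/, /ð/, /w/, /ʒ/, /f/ (no codas are permitted; onsets are limited to one consonant).
Deleting the stranded consonants removes /ʃ/, /ð/, /w/, /ʒ/, /f/.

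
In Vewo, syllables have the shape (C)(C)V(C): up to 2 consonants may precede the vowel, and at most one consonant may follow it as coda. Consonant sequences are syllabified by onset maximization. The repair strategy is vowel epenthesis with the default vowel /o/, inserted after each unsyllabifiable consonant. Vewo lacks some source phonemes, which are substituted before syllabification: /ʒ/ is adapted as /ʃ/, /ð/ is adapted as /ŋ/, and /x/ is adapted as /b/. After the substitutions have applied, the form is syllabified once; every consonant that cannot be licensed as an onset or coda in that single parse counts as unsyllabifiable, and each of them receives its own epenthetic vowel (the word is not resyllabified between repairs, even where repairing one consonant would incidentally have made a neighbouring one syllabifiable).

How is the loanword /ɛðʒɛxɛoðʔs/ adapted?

Substitution: /ð/ → /ŋ/, /ʒ/ → /ʃ/, /x/ → /b/, giving /ɛŋʃɛbɛoŋʔs/.
Under (C)(C)V(C), the unsyllabifiable consonants are /ʔ/, /s/ (at most one coda consonant is licensed; onsets may contain at most 2 consonants).
Epenthesis after each stranded consonant: /ʔ/ → /ʔo/, /s/ → /so/.

ɛŋʃɛbɛoŋʔoso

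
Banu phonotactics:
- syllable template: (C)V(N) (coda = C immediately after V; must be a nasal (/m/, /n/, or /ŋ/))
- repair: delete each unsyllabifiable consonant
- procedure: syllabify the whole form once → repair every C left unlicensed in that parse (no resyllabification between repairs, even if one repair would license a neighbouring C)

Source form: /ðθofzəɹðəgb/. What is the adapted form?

θozəðə

Syllabifying with onset maximization leaves /ð/, /f/, /ɹ/, /g/, /b/ stranded (only a nasal (/m/, /n/, or /ŋ/) is licensed in coda position; onsets are limited to one consonant).
Deletion applies to /ð/, /f/, /ɹ/, /g/, /b/.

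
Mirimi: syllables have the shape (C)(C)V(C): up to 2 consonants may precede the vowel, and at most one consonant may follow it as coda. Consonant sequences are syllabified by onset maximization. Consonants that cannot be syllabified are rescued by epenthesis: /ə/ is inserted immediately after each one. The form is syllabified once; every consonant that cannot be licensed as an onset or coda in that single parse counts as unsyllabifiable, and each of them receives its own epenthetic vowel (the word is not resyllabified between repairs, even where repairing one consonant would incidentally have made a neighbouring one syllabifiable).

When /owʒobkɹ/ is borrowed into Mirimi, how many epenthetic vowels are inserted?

2

The unsyllabifiable consonants are /k/, /ɹ/; each receives one epenthetic vowel.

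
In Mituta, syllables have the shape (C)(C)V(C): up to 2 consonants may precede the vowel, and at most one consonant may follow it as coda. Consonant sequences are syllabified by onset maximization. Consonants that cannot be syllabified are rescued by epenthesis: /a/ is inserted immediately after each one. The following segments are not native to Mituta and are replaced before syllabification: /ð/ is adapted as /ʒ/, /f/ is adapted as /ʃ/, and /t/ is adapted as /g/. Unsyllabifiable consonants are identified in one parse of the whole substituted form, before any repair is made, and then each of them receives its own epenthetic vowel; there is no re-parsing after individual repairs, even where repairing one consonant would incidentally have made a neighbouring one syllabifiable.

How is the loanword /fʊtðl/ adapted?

ʃʊgʒala

Substitution: /f/ → /ʃ/, /t/ → /g/, /ð/ → /ʒ/, giving /ʃʊgʒl/.
Syllabifying with onset maximization leaves /ʒ/, /l/ stranded (at most one coda consonant is licensed; onsets may contain at most 2 consonants).
Each unlicensed consonant becomes the onset of a new syllable: /ʒ/ → /ʒa/, /l/ → /la/.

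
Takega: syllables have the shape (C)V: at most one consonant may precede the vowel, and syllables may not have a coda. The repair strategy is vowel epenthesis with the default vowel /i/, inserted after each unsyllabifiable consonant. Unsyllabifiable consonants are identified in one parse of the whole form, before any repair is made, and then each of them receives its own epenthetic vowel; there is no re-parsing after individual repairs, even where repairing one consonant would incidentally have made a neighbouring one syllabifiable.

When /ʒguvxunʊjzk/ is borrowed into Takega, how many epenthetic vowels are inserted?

The unsyllabifiable consonants are /ʒ/, /v/, /j/, /z/, /k/; each receives one epenthetic vowel.

5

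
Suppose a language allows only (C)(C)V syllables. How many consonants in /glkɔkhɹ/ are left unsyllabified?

4

Syllabifying with onset maximization leaves /g/, /k/, /h/, /ɹ/ stranded (no codas are permitted; onsets may contain at most 2 consonants).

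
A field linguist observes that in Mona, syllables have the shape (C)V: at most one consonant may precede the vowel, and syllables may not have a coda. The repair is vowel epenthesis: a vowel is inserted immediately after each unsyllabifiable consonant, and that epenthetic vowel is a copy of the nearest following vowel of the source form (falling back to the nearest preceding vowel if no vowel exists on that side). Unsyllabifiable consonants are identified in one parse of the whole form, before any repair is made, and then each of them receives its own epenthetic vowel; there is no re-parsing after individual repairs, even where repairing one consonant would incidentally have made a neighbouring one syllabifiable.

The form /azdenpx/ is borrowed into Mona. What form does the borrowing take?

azedenepexe

Syllabifying with onset maximization leaves /z/, /n/, /p/, /x/ stranded (no codas are permitted; onsets are limited to one consonant).
Epenthesis after each stranded consonant: /z/ → /ze/, /n/ → /ne/, /p/ → /pe/, /x/ → /xe/.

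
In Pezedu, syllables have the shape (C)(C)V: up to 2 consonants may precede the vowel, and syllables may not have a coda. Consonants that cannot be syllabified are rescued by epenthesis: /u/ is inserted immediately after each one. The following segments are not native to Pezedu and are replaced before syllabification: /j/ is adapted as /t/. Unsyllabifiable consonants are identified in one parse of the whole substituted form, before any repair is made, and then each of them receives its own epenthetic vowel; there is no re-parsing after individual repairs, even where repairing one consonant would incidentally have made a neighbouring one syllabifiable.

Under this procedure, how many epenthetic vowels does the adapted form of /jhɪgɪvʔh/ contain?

After substitution the input is /thɪgɪvʔh/.
The unsyllabifiable consonants are /v/, /ʔ/, /h/; each receives one epenthetic vowel.

3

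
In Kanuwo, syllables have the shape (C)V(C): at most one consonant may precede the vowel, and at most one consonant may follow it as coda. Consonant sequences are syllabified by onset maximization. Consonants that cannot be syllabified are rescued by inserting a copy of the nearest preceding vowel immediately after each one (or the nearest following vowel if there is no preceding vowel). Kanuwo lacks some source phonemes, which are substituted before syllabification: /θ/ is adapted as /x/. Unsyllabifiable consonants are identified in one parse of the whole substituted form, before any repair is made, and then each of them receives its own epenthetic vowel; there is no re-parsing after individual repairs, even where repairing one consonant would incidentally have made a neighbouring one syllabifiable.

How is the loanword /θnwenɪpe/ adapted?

Substitution: /θ/ → /x/, giving /xnwenɪpe/.
The consonants /x/, /n/ cannot be parsed into a legal (C)V(C) syllable (at most one coda consonant is licensed; onsets are limited to one consonant).
Epenthesis after each stranded consonant: /x/ → /xe/, /n/ → /ne/.

xenewenɪpe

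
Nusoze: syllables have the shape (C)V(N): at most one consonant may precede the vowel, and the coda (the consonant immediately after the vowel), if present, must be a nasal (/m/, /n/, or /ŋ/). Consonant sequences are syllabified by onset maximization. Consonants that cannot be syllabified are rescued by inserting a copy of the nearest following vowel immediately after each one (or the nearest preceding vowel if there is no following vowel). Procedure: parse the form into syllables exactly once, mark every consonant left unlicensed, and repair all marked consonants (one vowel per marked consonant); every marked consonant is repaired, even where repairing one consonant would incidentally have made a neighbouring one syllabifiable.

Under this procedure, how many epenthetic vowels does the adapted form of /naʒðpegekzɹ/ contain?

5

The unsyllabifiable consonants are /ʒ/, /ð/, /k/, /z/, /ɹ/; each receives one epenthetic vowel.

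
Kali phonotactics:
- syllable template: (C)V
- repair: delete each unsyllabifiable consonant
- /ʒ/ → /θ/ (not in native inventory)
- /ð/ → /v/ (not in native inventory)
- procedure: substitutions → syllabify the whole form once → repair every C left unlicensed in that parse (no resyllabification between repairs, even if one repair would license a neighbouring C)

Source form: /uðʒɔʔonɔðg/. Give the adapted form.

Substitution: /ð/ → /v/, /ʒ/ → /θ/, giving /uvθɔʔonɔvg/.
Syllabifying with onset maximization leaves /v/, /v/, /g/ stranded (no codas are permitted; onsets are limited to one consonant).
Each unlicensed consonant is deleted: /v/, /v/, /g/.

uθɔʔonɔ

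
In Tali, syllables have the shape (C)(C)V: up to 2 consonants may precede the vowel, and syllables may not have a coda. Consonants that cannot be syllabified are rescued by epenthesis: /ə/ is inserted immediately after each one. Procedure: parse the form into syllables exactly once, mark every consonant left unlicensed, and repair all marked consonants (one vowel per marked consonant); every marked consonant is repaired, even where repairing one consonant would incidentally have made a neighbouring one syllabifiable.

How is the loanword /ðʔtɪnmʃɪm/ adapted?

Under (C)(C)V, the unsyllabifiable consonants are /ð/, /n/, /m/ (no codas are permitted; onsets may contain at most 2 consonants).
Epenthesis after each stranded consonant: /ð/ → /ðə/, /n/ → /nə/, /m/ → /mə/.

ðəʔtɪnəmʃɪmə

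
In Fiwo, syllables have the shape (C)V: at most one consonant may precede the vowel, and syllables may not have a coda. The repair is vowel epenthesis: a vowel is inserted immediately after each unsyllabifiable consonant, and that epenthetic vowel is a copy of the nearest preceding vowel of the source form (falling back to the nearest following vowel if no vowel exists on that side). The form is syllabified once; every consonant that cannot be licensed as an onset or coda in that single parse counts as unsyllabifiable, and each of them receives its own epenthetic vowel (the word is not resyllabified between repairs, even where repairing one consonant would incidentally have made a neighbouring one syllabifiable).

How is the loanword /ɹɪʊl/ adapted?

The consonants /l/ cannot be parsed into a legal (C)V syllable (no codas are permitted; onsets are limited to one consonant).
Each unlicensed consonant becomes the onset of a new syllable: /l/ → /lʊ/.

ɹɪʊlʊ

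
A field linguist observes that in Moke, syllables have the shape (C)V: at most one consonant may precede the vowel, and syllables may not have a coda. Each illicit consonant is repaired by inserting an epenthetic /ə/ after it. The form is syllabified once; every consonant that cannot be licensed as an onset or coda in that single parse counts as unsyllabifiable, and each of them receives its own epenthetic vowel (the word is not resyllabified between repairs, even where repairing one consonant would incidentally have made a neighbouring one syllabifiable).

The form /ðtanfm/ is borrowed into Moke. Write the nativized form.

Under (C)V, the unsyllabifiable consonants are /ð/, /n/, /f/, /m/ (no codas are permitted; onsets are limited to one consonant).
Each unlicensed consonant becomes the onset of a new syllable: /ð/ → /ðə/, /n/ → /nə/, /f/ → /fə/, /m/ → /mə/.

ðətanəfəmə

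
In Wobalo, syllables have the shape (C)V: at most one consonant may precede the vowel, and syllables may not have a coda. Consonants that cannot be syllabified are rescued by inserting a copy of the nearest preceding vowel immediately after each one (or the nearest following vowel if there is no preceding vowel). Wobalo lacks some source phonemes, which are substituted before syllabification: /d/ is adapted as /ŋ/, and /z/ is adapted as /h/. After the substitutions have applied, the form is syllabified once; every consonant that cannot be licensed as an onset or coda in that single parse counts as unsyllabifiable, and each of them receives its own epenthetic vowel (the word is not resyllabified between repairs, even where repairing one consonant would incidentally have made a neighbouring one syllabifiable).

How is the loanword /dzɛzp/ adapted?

ŋɛhɛhɛpɛ

Substitution: /d/ → /ŋ/, /z/ → /h/, giving /ŋhɛhp/.
The consonants /ŋ/, /h/, /p/ cannot be parsed into a legal (C)V syllable (no codas are permitted; onsets are limited to one consonant).
Inserting the epenthetic vowel yields /ŋ/ → /ŋɛ/, /h/ → /hɛ/, /p/ → /pɛ/.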